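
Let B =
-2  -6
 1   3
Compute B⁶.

[[-2, -6], [1, 3]]

B² = B (a projection; rank 1, trace 1), so B⁶ = B.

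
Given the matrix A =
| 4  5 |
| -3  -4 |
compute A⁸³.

A² = I (check: tr A = 0 and det A = -1), so A⁸³ = A since 83 is odd.

[[4, 5], [-3, -4]]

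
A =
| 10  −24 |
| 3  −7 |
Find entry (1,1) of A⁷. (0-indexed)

−1015

tr A = 3 and det A = 2, so the characteristic polynomial is λ² − (3)λ + (2) with roots 2 and 1.
Eigenvectors give P = [[3, −8], [1, −3]] with P⁻¹ = [[3, −8], [1, −3]], and A = P·diag(2, 1)·P⁻¹.
Then A⁷ = P·diag(128, 1)·P⁻¹ = [[384, −8], [128, −3]] · [[3, −8], [1, −3]] = [[1144, −3048], [381, −1015]].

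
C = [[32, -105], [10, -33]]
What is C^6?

tr C = -1 and det C = -6, so the characteristic polynomial is λ² − (-1)λ + (-6) with roots 2 and -3.
Eigenvectors give P = [[7, 3], [2, 1]] with P⁻¹ = [[1, -3], [-2, 7]], and C = P·diag(2, -3)·P⁻¹.
Then C^6 = P·diag(64, 729)·P⁻¹ = [[448, 2187], [128, 729]] · [[1, -3], [-2, 7]] = [[-3926, 13965], [-1330, 4719]].

[[-3926, 13965], [-1330, 4719]]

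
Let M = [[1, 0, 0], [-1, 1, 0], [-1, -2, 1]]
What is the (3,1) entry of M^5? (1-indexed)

M = I + N where N = [[0, 0, 0], [-1, 0, 0], [-1, -2, 0]] is strictly lower-triangular, so N^3 = 0.
(I + N)^5 = I + 5·N + 10·N^2 = [[1, 0, 0], [-5, 1, 0], [15, -10, 1]].

15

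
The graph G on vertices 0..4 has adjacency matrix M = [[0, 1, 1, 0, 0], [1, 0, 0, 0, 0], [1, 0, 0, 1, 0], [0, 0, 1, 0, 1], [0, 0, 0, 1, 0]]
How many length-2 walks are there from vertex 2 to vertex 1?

1

The number of length-2 walks from vertex 2 to vertex 1 is entry (2,1) of M², where M is the adjacency matrix.
M² = [[2, 0, 0, 1, 0], [0, 1, 1, 0, 0], [0, 1, 2, 0, 1], [1, 0, 0, 2, 0], [0, 0, 1, 0, 1]]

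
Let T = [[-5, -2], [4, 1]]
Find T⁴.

tr T = -4 and det T = 3, so the characteristic polynomial is λ² − (-4)λ + (3) with roots -1 and -3.
Eigenvectors give P = [[-1, -1], [2, 1]] with P⁻¹ = [[1, 1], [-2, -1]], and T = P·diag(-1, -3)·P⁻¹.
Then T⁴ = P·diag(1, 81)·P⁻¹ = [[-1, -81], [2, 81]] · [[1, 1], [-2, -1]] = [[161, 80], [-160, -79]].

[[161, 80], [-160, -79]]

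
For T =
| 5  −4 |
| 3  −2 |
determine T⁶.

tr T = 3 and det T = 2, so the characteristic polynomial is λ² − (3)λ + (2) with roots 1 and 2.
Eigenvectors give P = [[−1, 4], [−1, 3]] with P⁻¹ = [[3, −4], [1, −1]], and T = P·diag(1, 2)·P⁻¹.
Then T⁶ = P·diag(1, 64)·P⁻¹ = [[−1, 256], [−1, 192]] · [[3, −4], [1, −1]] = [[253, −252], [189, −188]].

[[253, −252], [189, −188]]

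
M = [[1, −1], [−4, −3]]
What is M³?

M² = [[5, 2], [8, 13]]
M³ = [[−3, −11], [−44, −47]]

[[−3, −11], [−44, −47]]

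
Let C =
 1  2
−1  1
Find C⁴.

C² = [[−1, 4], [−2, −1]]
C³ = [[−5, 2], [−1, −5]]
C⁴ = [[−7, −8], [4, −7]]

[[−7, −8], [4, −7]]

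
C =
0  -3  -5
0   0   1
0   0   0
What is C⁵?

C is strictly triangular, hence nilpotent: C³ = 0, so C⁵ = 0.

[[0, 0, 0], [0, 0, 0], [0, 0, 0]]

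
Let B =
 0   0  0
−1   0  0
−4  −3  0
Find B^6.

[[0, 0, 0], [0, 0, 0], [0, 0, 0]]

B is strictly triangular, hence nilpotent: B^3 = 0, so B^6 = 0.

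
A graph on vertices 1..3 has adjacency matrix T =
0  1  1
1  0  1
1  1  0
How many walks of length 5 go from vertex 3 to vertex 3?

10

The number of length-5 walks from vertex 3 to vertex 3 is entry (3,3) of T⁵, where T is the adjacency matrix.
T² = [[2, 1, 1], [1, 2, 1], [1, 1, 2]]
T³ = [[2, 3, 3], [3, 2, 3], [3, 3, 2]]
T⁴ = [[6, 5, 5], [5, 6, 5], [5, 5, 6]]
T⁵ = [[10, 11, 11], [11, 10, 11], [11, 11, 10]]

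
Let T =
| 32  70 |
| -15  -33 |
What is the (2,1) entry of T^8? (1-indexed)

tr T = -1 and det T = -6, so the characteristic polynomial is λ² − (-1)λ + (-6) with roots -3 and 2.
Eigenvectors give P = [[-2, 7], [1, -3]] with P⁻¹ = [[3, 7], [1, 2]], and T = P·diag(-3, 2)·P⁻¹.
Then T^8 = P·diag(6561, 256)·P⁻¹ = [[-13122, 1792], [6561, -768]] · [[3, 7], [1, 2]] = [[-37574, -88270], [18915, 44391]].

18915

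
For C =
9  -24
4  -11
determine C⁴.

tr C = -2 and det C = -3, so the characteristic polynomial is λ² − (-2)λ + (-3) with roots -3 and 1.
Eigenvectors give P = [[2, -3], [1, -1]] with P⁻¹ = [[-1, 3], [-1, 2]], and C = P·diag(-3, 1)·P⁻¹.
Then C⁴ = P·diag(81, 1)·P⁻¹ = [[162, -3], [81, -1]] · [[-1, 3], [-1, 2]] = [[-159, 480], [-80, 241]].

[[-159, 480], [-80, 241]]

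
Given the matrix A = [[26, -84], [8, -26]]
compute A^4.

tr A = 0 and det A = -4, so the characteristic polynomial is λ² − (0)λ + (-4) with roots -2 and 2.
Eigenvectors give P = [[3, -7], [1, -2]] with P⁻¹ = [[-2, 7], [-1, 3]], and A = P·diag(-2, 2)·P⁻¹.
Then A^4 = P·diag(16, 16)·P⁻¹ = [[48, -112], [16, -32]] · [[-2, 7], [-1, 3]] = [[16, 0], [0, 16]].

[[16, 0], [0, 16]]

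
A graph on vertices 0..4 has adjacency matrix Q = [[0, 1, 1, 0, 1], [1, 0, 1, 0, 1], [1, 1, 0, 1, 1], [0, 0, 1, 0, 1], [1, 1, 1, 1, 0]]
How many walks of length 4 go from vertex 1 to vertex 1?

25

The number of length-4 walks from vertex 1 to vertex 1 is entry (1,1) of Q⁴, where Q is the adjacency matrix.
Q² = [[3, 2, 2, 2, 2], [2, 3, 2, 2, 2], [2, 2, 4, 1, 3], [2, 2, 1, 2, 1], [2, 2, 3, 1, 4]]
Q³ = [[6, 7, 9, 4, 9], [7, 6, 9, 4, 9], [9, 9, 8, 7, 9], [4, 4, 7, 2, 7], [9, 9, 9, 7, 8]]
Q⁴ = [[25, 24, 26, 18, 26], [24, 25, 26, 18, 26], [26, 26, 34, 17, 33], [18, 18, 17, 14, 17], [26, 26, 33, 17, 34]]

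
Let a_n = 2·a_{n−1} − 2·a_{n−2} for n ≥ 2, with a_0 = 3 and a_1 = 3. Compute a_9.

With companion matrix A = [[2, −2], [1, 0]], [a_n, a_{n−1}]ᵀ = A·[a_{n−1}, a_{n−2}]ᵀ, so [a_9, a_8]ᵀ = A⁸·[a_1, a_0]ᵀ.
A⁸ = [[16, 0], [0, 16]], giving [a_9, a_8]ᵀ = [[48], [48]].

48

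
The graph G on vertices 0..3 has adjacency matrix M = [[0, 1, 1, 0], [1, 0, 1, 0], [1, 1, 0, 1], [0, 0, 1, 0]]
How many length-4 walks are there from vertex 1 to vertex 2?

The number of length-4 walks from vertex 1 to vertex 2 is entry (1,2) of M^4, where M is the adjacency matrix.
M^2 = [[2, 1, 1, 1], [1, 2, 1, 1], [1, 1, 3, 0], [1, 1, 0, 1]]
M^3 = [[2, 3, 4, 1], [3, 2, 4, 1], [4, 4, 2, 3], [1, 1, 3, 0]]
M^4 = [[7, 6, 6, 4], [6, 7, 6, 4], [6, 6, 11, 2], [4, 4, 2, 3]]

6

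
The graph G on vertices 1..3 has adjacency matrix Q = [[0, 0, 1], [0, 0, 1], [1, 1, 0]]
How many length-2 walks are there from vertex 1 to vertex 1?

The number of length-2 walks from vertex 1 to vertex 1 is entry (1,1) of Q², where Q is the adjacency matrix.
Q² = [[1, 1, 0], [1, 1, 0], [0, 0, 2]]

1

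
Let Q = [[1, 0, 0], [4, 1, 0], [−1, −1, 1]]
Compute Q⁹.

Q = I + N where N = [[0, 0, 0], [4, 0, 0], [−1, −1, 0]] is strictly lower-triangular, so N³ = 0.
(I + N)⁹ = I + 9·N + 36·N² = [[1, 0, 0], [36, 1, 0], [−153, −9, 1]].

[[1, 0, 0], [36, 1, 0], [−153, −9, 1]]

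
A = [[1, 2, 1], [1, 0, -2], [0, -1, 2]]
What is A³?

A² = [[3, 1, -1], [1, 4, -3], [-1, -2, 6]]
A³ = [[4, 7, -1], [5, 5, -13], [-3, -8, 15]]

[[4, 7, -1], [5, 5, -13], [-3, -8, 15]]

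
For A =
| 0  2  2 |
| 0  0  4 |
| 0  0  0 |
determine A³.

[[0, 0, 0], [0, 0, 0], [0, 0, 0]]

A is strictly triangular, hence nilpotent: A³ = 0, so A³ = 0.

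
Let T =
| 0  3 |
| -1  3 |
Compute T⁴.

T² = [[-3, 9], [-3, 6]]
T³ = [[-9, 18], [-6, 9]]
T⁴ = [[-18, 27], [-9, 9]]

[[-18, 27], [-9, 9]]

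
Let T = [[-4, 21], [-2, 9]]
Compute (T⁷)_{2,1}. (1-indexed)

tr T = 5 and det T = 6, so the characteristic polynomial is λ² − (5)λ + (6) with roots 2 and 3.
Eigenvectors give P = [[7, 3], [2, 1]] with P⁻¹ = [[1, -3], [-2, 7]], and T = P·diag(2, 3)·P⁻¹.
Then T⁷ = P·diag(128, 2187)·P⁻¹ = [[896, 6561], [256, 2187]] · [[1, -3], [-2, 7]] = [[-12226, 43239], [-4118, 14541]].

-4118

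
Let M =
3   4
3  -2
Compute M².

[[21, 4], [3, 16]]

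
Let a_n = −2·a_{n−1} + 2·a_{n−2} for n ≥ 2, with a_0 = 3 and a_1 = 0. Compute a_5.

−96

With companion matrix M = [[−2, 2], [1, 0]], [a_n, a_{n−1}]ᵀ = M·[a_{n−1}, a_{n−2}]ᵀ, so [a_5, a_4]ᵀ = M⁴·[a_1, a_0]ᵀ.
M⁴ = [[44, −32], [−16, 12]], giving [a_5, a_4]ᵀ = [[−96], [36]].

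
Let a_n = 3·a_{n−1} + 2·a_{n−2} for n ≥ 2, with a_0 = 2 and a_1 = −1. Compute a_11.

With companion matrix B = [[3, 2], [1, 0]], [a_n, a_{n−1}]ᵀ = B·[a_{n−1}, a_{n−2}]ᵀ, so [a_11, a_10]ᵀ = B^10·[a_1, a_0]ᵀ.
B^10 = [[283667, 159294], [79647, 44726]], giving [a_11, a_10]ᵀ = [[34921], [9805]].

34921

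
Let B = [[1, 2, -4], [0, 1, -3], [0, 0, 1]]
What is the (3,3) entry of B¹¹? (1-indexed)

1

B = I + N where N = [[0, 2, -4], [0, 0, -3], [0, 0, 0]] is strictly upper-triangular, so N³ = 0.
(I + N)¹¹ = I + 11·N + 55·N² = [[1, 22, -374], [0, 1, -33], [0, 0, 1]].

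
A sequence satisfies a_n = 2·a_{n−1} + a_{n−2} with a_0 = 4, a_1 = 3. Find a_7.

With companion matrix Q = [[2, 1], [1, 0]], [a_n, a_{n−1}]ᵀ = Q·[a_{n−1}, a_{n−2}]ᵀ, so [a_7, a_6]ᵀ = Q⁶·[a_1, a_0]ᵀ.
Q⁶ = [[169, 70], [70, 29]], giving [a_7, a_6]ᵀ = [[787], [326]].

787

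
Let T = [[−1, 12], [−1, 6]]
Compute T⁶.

[[−1931, 7980], [−665, 2724]]

tr T = 5 and det T = 6, so the characteristic polynomial is λ² − (5)λ + (6) with roots 3 and 2.
Eigenvectors give P = [[3, 4], [1, 1]] with P⁻¹ = [[−1, 4], [1, −3]], and T = P·diag(3, 2)·P⁻¹.
Then T⁶ = P·diag(729, 64)·P⁻¹ = [[2187, 256], [729, 64]] · [[−1, 4], [1, −3]] = [[−1931, 7980], [−665, 2724]].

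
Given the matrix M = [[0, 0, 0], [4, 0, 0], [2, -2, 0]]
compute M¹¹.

M is strictly triangular, hence nilpotent: M³ = 0, so M¹¹ = 0.

[[0, 0, 0], [0, 0, 0], [0, 0, 0]]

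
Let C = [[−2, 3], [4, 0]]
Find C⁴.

C² = [[16, −6], [−8, 12]]
C³ = [[−56, 48], [64, −24]]
C⁴ = [[304, −168], [−224, 192]]

[[304, −168], [−224, 192]]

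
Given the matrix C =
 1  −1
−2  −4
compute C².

[[3, 3], [6, 18]]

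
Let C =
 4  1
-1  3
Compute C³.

[[53, 36], [-36, 17]]

C² = [[15, 7], [-7, 8]]
C³ = [[53, 36], [-36, 17]]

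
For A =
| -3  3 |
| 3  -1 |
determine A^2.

[[18, -12], [-12, 10]]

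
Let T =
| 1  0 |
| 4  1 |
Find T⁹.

[[1, 0], [36, 1]]

T = I + N where N = [[0, 0], [4, 0]] is strictly lower-triangular, so N² = 0.
(I + N)⁹ = I + 9·N = [[1, 0], [36, 1]].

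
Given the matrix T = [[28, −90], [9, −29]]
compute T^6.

tr T = −1 and det T = −2, so the characteristic polynomial is λ² − (−1)λ + (−2) with roots 1 and −2.
Eigenvectors give P = [[10, 3], [3, 1]] with P⁻¹ = [[1, −3], [−3, 10]], and T = P·diag(1, −2)·P⁻¹.
Then T^6 = P·diag(1, 64)·P⁻¹ = [[10, 192], [3, 64]] · [[1, −3], [−3, 10]] = [[−566, 1890], [−189, 631]].

[[−566, 1890], [−189, 631]]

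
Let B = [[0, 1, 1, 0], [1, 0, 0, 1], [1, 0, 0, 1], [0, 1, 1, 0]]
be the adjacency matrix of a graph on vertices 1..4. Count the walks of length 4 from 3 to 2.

8

The number of length-4 walks from vertex 3 to vertex 2 is entry (3,2) of B⁴, where B is the adjacency matrix.
B² = [[2, 0, 0, 2], [0, 2, 2, 0], [0, 2, 2, 0], [2, 0, 0, 2]]
B³ = [[0, 4, 4, 0], [4, 0, 0, 4], [4, 0, 0, 4], [0, 4, 4, 0]]
B⁴ = [[8, 0, 0, 8], [0, 8, 8, 0], [0, 8, 8, 0], [8, 0, 0, 8]]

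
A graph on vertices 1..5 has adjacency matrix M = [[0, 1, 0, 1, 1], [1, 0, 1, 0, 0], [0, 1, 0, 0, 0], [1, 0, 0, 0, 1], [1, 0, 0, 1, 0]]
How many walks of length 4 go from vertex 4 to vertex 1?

The number of length-4 walks from vertex 4 to vertex 1 is entry (4,1) of M^4, where M is the adjacency matrix.
M^2 = [[3, 0, 1, 1, 1], [0, 2, 0, 1, 1], [1, 0, 1, 0, 0], [1, 1, 0, 2, 1], [1, 1, 0, 1, 2]]
M^3 = [[2, 4, 0, 4, 4], [4, 0, 2, 1, 1], [0, 2, 0, 1, 1], [4, 1, 1, 2, 3], [4, 1, 1, 3, 2]]
M^4 = [[12, 2, 4, 6, 6], [2, 6, 0, 5, 5], [4, 0, 2, 1, 1], [6, 5, 1, 7, 6], [6, 5, 1, 6, 7]]

6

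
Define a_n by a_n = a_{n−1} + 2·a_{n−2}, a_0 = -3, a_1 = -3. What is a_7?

-255

With companion matrix T = [[1, 2], [1, 0]], [a_n, a_{n−1}]ᵀ = T·[a_{n−1}, a_{n−2}]ᵀ, so [a_7, a_6]ᵀ = T⁶·[a_1, a_0]ᵀ.
T⁶ = [[43, 42], [21, 22]], giving [a_7, a_6]ᵀ = [[-255], [-129]].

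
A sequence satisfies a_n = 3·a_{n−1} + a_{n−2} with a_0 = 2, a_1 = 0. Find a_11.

With companion matrix A = [[3, 1], [1, 0]], [a_n, a_{n−1}]ᵀ = A·[a_{n−1}, a_{n−2}]ᵀ, so [a_11, a_10]ᵀ = A¹⁰·[a_1, a_0]ᵀ.
A¹⁰ = [[141481, 42837], [42837, 12970]], giving [a_11, a_10]ᵀ = [[85674], [25940]].

85674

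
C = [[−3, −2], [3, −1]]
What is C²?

[[3, 8], [−12, −5]]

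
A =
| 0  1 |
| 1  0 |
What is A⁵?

A² = I (check: tr A = 0 and det A = −1), so A⁵ = A since 5 is odd.

[[0, 1], [1, 0]]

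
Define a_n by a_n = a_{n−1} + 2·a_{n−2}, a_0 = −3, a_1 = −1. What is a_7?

With companion matrix A = [[1, 2], [1, 0]], [a_n, a_{n−1}]ᵀ = A·[a_{n−1}, a_{n−2}]ᵀ, so [a_7, a_6]ᵀ = A^6·[a_1, a_0]ᵀ.
A^6 = [[43, 42], [21, 22]], giving [a_7, a_6]ᵀ = [[−169], [−87]].

−169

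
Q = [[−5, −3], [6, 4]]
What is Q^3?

tr Q = −1 and det Q = −2, so the characteristic polynomial is λ² − (−1)λ + (−2) with roots 1 and −2.
Eigenvectors give P = [[1, 1], [−2, −1]] with P⁻¹ = [[−1, −1], [2, 1]], and Q = P·diag(1, −2)·P⁻¹.
Then Q^3 = P·diag(1, −8)·P⁻¹ = [[1, −8], [−2, 8]] · [[−1, −1], [2, 1]] = [[−17, −9], [18, 10]].

[[−17, −9], [18, 10]]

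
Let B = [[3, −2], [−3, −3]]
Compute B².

[[15, 0], [0, 15]]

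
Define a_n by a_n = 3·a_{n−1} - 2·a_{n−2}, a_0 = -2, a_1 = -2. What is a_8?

-2

With companion matrix Q = [[3, -2], [1, 0]], [a_n, a_{n−1}]ᵀ = Q·[a_{n−1}, a_{n−2}]ᵀ, so [a_8, a_7]ᵀ = Q^7·[a_1, a_0]ᵀ.
Q^7 = [[255, -254], [127, -126]], giving [a_8, a_7]ᵀ = [[-2], [-2]].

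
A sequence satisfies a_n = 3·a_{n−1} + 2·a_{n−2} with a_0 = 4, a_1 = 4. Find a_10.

497492

With companion matrix M = [[3, 2], [1, 0]], [a_n, a_{n−1}]ᵀ = M·[a_{n−1}, a_{n−2}]ᵀ, so [a_10, a_9]ᵀ = M⁹·[a_1, a_0]ᵀ.
M⁹ = [[79647, 44726], [22363, 12558]], giving [a_10, a_9]ᵀ = [[497492], [139684]].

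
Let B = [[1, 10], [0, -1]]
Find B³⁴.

B² = I (check: tr B = 0 and det B = -1), so B³⁴ = I since 34 is even.

[[1, 0], [0, 1]]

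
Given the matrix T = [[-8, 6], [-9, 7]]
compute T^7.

[[-386, 258], [-387, 259]]

tr T = -1 and det T = -2, so the characteristic polynomial is λ² − (-1)λ + (-2) with roots 1 and -2.
Eigenvectors give P = [[-2, 1], [-3, 1]] with P⁻¹ = [[1, -1], [3, -2]], and T = P·diag(1, -2)·P⁻¹.
Then T^7 = P·diag(1, -128)·P⁻¹ = [[-2, -128], [-3, -128]] · [[1, -1], [3, -2]] = [[-386, 258], [-387, 259]].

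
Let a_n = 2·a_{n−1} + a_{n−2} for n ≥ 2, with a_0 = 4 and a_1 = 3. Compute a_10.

11074

With companion matrix M = [[2, 1], [1, 0]], [a_n, a_{n−1}]ᵀ = M·[a_{n−1}, a_{n−2}]ᵀ, so [a_10, a_9]ᵀ = M⁹·[a_1, a_0]ᵀ.
M⁹ = [[2378, 985], [985, 408]], giving [a_10, a_9]ᵀ = [[11074], [4587]].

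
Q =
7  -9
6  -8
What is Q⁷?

tr Q = -1 and det Q = -2, so the characteristic polynomial is λ² − (-1)λ + (-2) with roots -2 and 1.
Eigenvectors give P = [[1, 3], [1, 2]] with P⁻¹ = [[-2, 3], [1, -1]], and Q = P·diag(-2, 1)·P⁻¹.
Then Q⁷ = P·diag(-128, 1)·P⁻¹ = [[-128, 3], [-128, 2]] · [[-2, 3], [1, -1]] = [[259, -387], [258, -386]].

[[259, -387], [258, -386]]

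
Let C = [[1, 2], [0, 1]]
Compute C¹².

[[1, 24], [0, 1]]

C = I + N where N = [[0, 2], [0, 0]] is strictly upper-triangular, so N² = 0.
(I + N)¹² = I + 12·N = [[1, 24], [0, 1]].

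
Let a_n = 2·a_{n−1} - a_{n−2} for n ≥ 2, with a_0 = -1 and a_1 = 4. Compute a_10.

49

With companion matrix M = [[2, -1], [1, 0]], [a_n, a_{n−1}]ᵀ = M·[a_{n−1}, a_{n−2}]ᵀ, so [a_10, a_9]ᵀ = M⁹·[a_1, a_0]ᵀ.
M⁹ = [[10, -9], [9, -8]], giving [a_10, a_9]ᵀ = [[49], [44]].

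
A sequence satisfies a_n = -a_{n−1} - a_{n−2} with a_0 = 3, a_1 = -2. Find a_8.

With companion matrix A = [[-1, -1], [1, 0]], [a_n, a_{n−1}]ᵀ = A·[a_{n−1}, a_{n−2}]ᵀ, so [a_8, a_7]ᵀ = A⁷·[a_1, a_0]ᵀ.
A⁷ = [[-1, -1], [1, 0]], giving [a_8, a_7]ᵀ = [[-1], [-2]].

-1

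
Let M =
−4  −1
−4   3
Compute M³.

M² = [[20, 1], [4, 13]]
M³ = [[−84, −17], [−68, 35]]

[[−84, −17], [−68, 35]]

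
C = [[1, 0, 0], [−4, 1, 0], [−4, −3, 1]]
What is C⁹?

C = I + N where N = [[0, 0, 0], [−4, 0, 0], [−4, −3, 0]] is strictly lower-triangular, so N³ = 0.
(I + N)⁹ = I + 9·N + 36·N² = [[1, 0, 0], [−36, 1, 0], [396, −27, 1]].

[[1, 0, 0], [−36, 1, 0], [396, −27, 1]]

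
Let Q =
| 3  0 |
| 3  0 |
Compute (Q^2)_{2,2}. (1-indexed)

0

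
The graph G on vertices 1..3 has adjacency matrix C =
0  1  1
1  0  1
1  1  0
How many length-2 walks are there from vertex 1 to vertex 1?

2

The number of length-2 walks from vertex 1 to vertex 1 is entry (1,1) of C^2, where C is the adjacency matrix.
C^2 = [[2, 1, 1], [1, 2, 1], [1, 1, 2]]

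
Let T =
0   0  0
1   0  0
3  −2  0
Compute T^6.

[[0, 0, 0], [0, 0, 0], [0, 0, 0]]

T is strictly triangular, hence nilpotent: T^3 = 0, so T^6 = 0.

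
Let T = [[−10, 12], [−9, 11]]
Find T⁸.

tr T = 1 and det T = −2, so the characteristic polynomial is λ² − (1)λ + (−2) with roots −1 and 2.
Eigenvectors give P = [[4, 1], [3, 1]] with P⁻¹ = [[1, −1], [−3, 4]], and T = P·diag(−1, 2)·P⁻¹.
Then T⁸ = P·diag(1, 256)·P⁻¹ = [[4, 256], [3, 256]] · [[1, −1], [−3, 4]] = [[−764, 1020], [−765, 1021]].

[[−764, 1020], [−765, 1021]]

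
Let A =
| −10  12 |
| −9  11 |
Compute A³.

[[−28, 36], [−27, 35]]

tr A = 1 and det A = −2, so the characteristic polynomial is λ² − (1)λ + (−2) with roots 2 and −1.
Eigenvectors give P = [[−1, 4], [−1, 3]] with P⁻¹ = [[3, −4], [1, −1]], and A = P·diag(2, −1)·P⁻¹.
Then A³ = P·diag(8, −1)·P⁻¹ = [[−8, −4], [−8, −3]] · [[3, −4], [1, −1]] = [[−28, 36], [−27, 35]].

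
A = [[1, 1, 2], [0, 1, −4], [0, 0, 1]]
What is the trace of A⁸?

3

A = I + N where N = [[0, 1, 2], [0, 0, −4], [0, 0, 0]] is strictly upper-triangular, so N³ = 0.
(I + N)⁸ = I + 8·N + 28·N² = [[1, 8, −96], [0, 1, −32], [0, 0, 1]].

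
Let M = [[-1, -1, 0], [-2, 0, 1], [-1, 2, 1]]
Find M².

[[3, 1, -1], [1, 4, 1], [-4, 3, 3]]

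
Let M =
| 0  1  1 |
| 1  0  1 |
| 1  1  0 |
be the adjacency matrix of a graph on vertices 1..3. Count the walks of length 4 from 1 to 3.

5

The number of length-4 walks from vertex 1 to vertex 3 is entry (1,3) of M^4, where M is the adjacency matrix.
M^2 = [[2, 1, 1], [1, 2, 1], [1, 1, 2]]
M^3 = [[2, 3, 3], [3, 2, 3], [3, 3, 2]]
M^4 = [[6, 5, 5], [5, 6, 5], [5, 5, 6]]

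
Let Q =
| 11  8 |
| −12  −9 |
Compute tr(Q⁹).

tr Q = 2 and det Q = −3, so the characteristic polynomial is λ² − (2)λ + (−3) with roots −1 and 3.
Eigenvectors give P = [[−2, −1], [3, 1]] with P⁻¹ = [[1, 1], [−3, −2]], and Q = P·diag(−1, 3)·P⁻¹.
Then Q⁹ = P·diag(−1, 19683)·P⁻¹ = [[2, −19683], [−3, 19683]] · [[1, 1], [−3, −2]] = [[59051, 39368], [−59052, −39369]].

19682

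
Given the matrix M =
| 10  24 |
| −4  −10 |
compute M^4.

tr M = 0 and det M = −4, so the characteristic polynomial is λ² − (0)λ + (−4) with roots 2 and −2.
Eigenvectors give P = [[3, −2], [−1, 1]] with P⁻¹ = [[1, 2], [1, 3]], and M = P·diag(2, −2)·P⁻¹.
Then M^4 = P·diag(16, 16)·P⁻¹ = [[48, −32], [−16, 16]] · [[1, 2], [1, 3]] = [[16, 0], [0, 16]].

[[16, 0], [0, 16]]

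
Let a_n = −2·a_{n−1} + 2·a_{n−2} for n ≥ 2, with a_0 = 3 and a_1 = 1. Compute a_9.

−2928

With companion matrix A = [[−2, 2], [1, 0]], [a_n, a_{n−1}]ᵀ = A·[a_{n−1}, a_{n−2}]ᵀ, so [a_9, a_8]ᵀ = A^8·[a_1, a_0]ᵀ.
A^8 = [[2448, −1792], [−896, 656]], giving [a_9, a_8]ᵀ = [[−2928], [1072]].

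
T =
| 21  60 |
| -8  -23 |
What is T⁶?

tr T = -2 and det T = -3, so the characteristic polynomial is λ² − (-2)λ + (-3) with roots 1 and -3.
Eigenvectors give P = [[-3, 5], [1, -2]] with P⁻¹ = [[-2, -5], [-1, -3]], and T = P·diag(1, -3)·P⁻¹.
Then T⁶ = P·diag(1, 729)·P⁻¹ = [[-3, 3645], [1, -1458]] · [[-2, -5], [-1, -3]] = [[-3639, -10920], [1456, 4369]].

[[-3639, -10920], [1456, 4369]]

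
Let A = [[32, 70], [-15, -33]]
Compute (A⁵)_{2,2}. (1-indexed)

-1893

tr A = -1 and det A = -6, so the characteristic polynomial is λ² − (-1)λ + (-6) with roots -3 and 2.
Eigenvectors give P = [[-2, 7], [1, -3]] with P⁻¹ = [[3, 7], [1, 2]], and A = P·diag(-3, 2)·P⁻¹.
Then A⁵ = P·diag(-243, 32)·P⁻¹ = [[486, 224], [-243, -96]] · [[3, 7], [1, 2]] = [[1682, 3850], [-825, -1893]].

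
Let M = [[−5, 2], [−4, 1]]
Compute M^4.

tr M = −4 and det M = 3, so the characteristic polynomial is λ² − (−4)λ + (3) with roots −1 and −3.
Eigenvectors give P = [[−1, 1], [−2, 1]] with P⁻¹ = [[1, −1], [2, −1]], and M = P·diag(−1, −3)·P⁻¹.
Then M^4 = P·diag(1, 81)·P⁻¹ = [[−1, 81], [−2, 81]] · [[1, −1], [2, −1]] = [[161, −80], [160, −79]].

[[161, −80], [160, −79]]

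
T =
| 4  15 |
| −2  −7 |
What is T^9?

[[2554, 7665], [−1022, −3067]]

tr T = −3 and det T = 2, so the characteristic polynomial is λ² − (−3)λ + (2) with roots −2 and −1.
Eigenvectors give P = [[−5, −3], [2, 1]] with P⁻¹ = [[1, 3], [−2, −5]], and T = P·diag(−2, −1)·P⁻¹.
Then T^9 = P·diag(−512, −1)·P⁻¹ = [[2560, 3], [−1024, −1]] · [[1, 3], [−2, −5]] = [[2554, 7665], [−1022, −3067]].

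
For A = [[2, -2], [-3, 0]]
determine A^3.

[[32, -20], [-30, 12]]

A^2 = [[10, -4], [-6, 6]]
A^3 = [[32, -20], [-30, 12]]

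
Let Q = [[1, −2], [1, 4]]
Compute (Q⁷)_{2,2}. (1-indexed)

4246

tr Q = 5 and det Q = 6, so the characteristic polynomial is λ² − (5)λ + (6) with roots 2 and 3.
Eigenvectors give P = [[−2, 1], [1, −1]] with P⁻¹ = [[−1, −1], [−1, −2]], and Q = P·diag(2, 3)·P⁻¹.
Then Q⁷ = P·diag(128, 2187)·P⁻¹ = [[−256, 2187], [128, −2187]] · [[−1, −1], [−1, −2]] = [[−1931, −4118], [2059, 4246]].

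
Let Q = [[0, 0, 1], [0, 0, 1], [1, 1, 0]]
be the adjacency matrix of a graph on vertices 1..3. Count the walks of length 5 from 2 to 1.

The number of length-5 walks from vertex 2 to vertex 1 is entry (2,1) of Q⁵, where Q is the adjacency matrix.
Q² = [[1, 1, 0], [1, 1, 0], [0, 0, 2]]
Q³ = [[0, 0, 2], [0, 0, 2], [2, 2, 0]]
Q⁴ = [[2, 2, 0], [2, 2, 0], [0, 0, 4]]
Q⁵ = [[0, 0, 4], [0, 0, 4], [4, 4, 0]]

0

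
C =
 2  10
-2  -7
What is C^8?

tr C = -5 and det C = 6, so the characteristic polynomial is λ² − (-5)λ + (6) with roots -3 and -2.
Eigenvectors give P = [[-2, -5], [1, 2]] with P⁻¹ = [[2, 5], [-1, -2]], and C = P·diag(-3, -2)·P⁻¹.
Then C^8 = P·diag(6561, 256)·P⁻¹ = [[-13122, -1280], [6561, 512]] · [[2, 5], [-1, -2]] = [[-24964, -63050], [12610, 31781]].

[[-24964, -63050], [12610, 31781]]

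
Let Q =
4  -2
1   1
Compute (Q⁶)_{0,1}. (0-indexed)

-1330

tr Q = 5 and det Q = 6, so the characteristic polynomial is λ² − (5)λ + (6) with roots 3 and 2.
Eigenvectors give P = [[2, 1], [1, 1]] with P⁻¹ = [[1, -1], [-1, 2]], and Q = P·diag(3, 2)·P⁻¹.
Then Q⁶ = P·diag(729, 64)·P⁻¹ = [[1458, 64], [729, 64]] · [[1, -1], [-1, 2]] = [[1394, -1330], [665, -601]].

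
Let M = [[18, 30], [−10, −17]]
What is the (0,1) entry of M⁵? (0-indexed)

tr M = 1 and det M = −6, so the characteristic polynomial is λ² − (1)λ + (−6) with roots 3 and −2.
Eigenvectors give P = [[−2, −3], [1, 2]] with P⁻¹ = [[−2, −3], [1, 2]], and M = P·diag(3, −2)·P⁻¹.
Then M⁵ = P·diag(243, −32)·P⁻¹ = [[−486, 96], [243, −64]] · [[−2, −3], [1, 2]] = [[1068, 1650], [−550, −857]].

1650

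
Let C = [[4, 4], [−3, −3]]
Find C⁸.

[[4, 4], [−3, −3]]

C² = C (a projection; rank 1, trace 1), so C⁸ = C.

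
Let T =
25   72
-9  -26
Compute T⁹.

[[4105, 12312], [-1539, -4616]]

tr T = -1 and det T = -2, so the characteristic polynomial is λ² − (-1)λ + (-2) with roots 1 and -2.
Eigenvectors give P = [[-3, 8], [1, -3]] with P⁻¹ = [[-3, -8], [-1, -3]], and T = P·diag(1, -2)·P⁻¹.
Then T⁹ = P·diag(1, -512)·P⁻¹ = [[-3, -4096], [1, 1536]] · [[-3, -8], [-1, -3]] = [[4105, 12312], [-1539, -4616]].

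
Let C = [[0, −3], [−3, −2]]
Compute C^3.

C^2 = [[9, 6], [6, 13]]
C^3 = [[−18, −39], [−39, −44]]

[[−18, −39], [−39, −44]]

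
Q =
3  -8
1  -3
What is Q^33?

[[3, -8], [1, -3]]

Q² = I (check: tr Q = 0 and det Q = -1), so Q^33 = Q since 33 is odd.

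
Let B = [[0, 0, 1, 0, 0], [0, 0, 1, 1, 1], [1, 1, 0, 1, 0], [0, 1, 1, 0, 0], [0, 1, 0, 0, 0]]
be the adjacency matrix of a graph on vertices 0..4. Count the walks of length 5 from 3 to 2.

The number of length-5 walks from vertex 3 to vertex 2 is entry (3,2) of B^5, where B is the adjacency matrix.
B^2 = [[1, 1, 0, 1, 0], [1, 3, 1, 1, 0], [0, 1, 3, 1, 1], [1, 1, 1, 2, 1], [0, 0, 1, 1, 1]]
B^3 = [[0, 1, 3, 1, 1], [1, 2, 5, 4, 3], [3, 5, 2, 4, 1], [1, 4, 4, 2, 1], [1, 3, 1, 1, 0]]
B^4 = [[3, 5, 2, 4, 1], [5, 12, 7, 7, 2], [2, 7, 12, 7, 5], [4, 7, 7, 8, 4], [1, 2, 5, 4, 3]]
B^5 = [[2, 7, 12, 7, 5], [7, 16, 24, 19, 12], [12, 24, 16, 19, 7], [7, 19, 19, 14, 7], [5, 12, 7, 7, 2]]

19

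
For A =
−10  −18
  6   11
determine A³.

tr A = 1 and det A = −2, so the characteristic polynomial is λ² − (1)λ + (−2) with roots −1 and 2.
Eigenvectors give P = [[2, −3], [−1, 2]] with P⁻¹ = [[2, 3], [1, 2]], and A = P·diag(−1, 2)·P⁻¹.
Then A³ = P·diag(−1, 8)·P⁻¹ = [[−2, −24], [1, 16]] · [[2, 3], [1, 2]] = [[−28, −54], [18, 35]].

[[−28, −54], [18, 35]]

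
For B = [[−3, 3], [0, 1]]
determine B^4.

B^2 = [[9, −6], [0, 1]]
B^3 = [[−27, 21], [0, 1]]
B^4 = [[81, −60], [0, 1]]

[[81, −60], [0, 1]]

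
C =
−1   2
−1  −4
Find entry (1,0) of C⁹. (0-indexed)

tr C = −5 and det C = 6, so the characteristic polynomial is λ² − (−5)λ + (6) with roots −2 and −3.
Eigenvectors give P = [[−2, −1], [1, 1]] with P⁻¹ = [[−1, −1], [1, 2]], and C = P·diag(−2, −3)·P⁻¹.
Then C⁹ = P·diag(−512, −19683)·P⁻¹ = [[1024, 19683], [−512, −19683]] · [[−1, −1], [1, 2]] = [[18659, 38342], [−19171, −38854]].

−19171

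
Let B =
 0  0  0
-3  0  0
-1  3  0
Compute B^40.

[[0, 0, 0], [0, 0, 0], [0, 0, 0]]

B is strictly triangular, hence nilpotent: B^3 = 0, so B^40 = 0.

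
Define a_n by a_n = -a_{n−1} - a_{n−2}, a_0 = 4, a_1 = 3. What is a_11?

With companion matrix T = [[-1, -1], [1, 0]], [a_n, a_{n−1}]ᵀ = T·[a_{n−1}, a_{n−2}]ᵀ, so [a_11, a_10]ᵀ = T¹⁰·[a_1, a_0]ᵀ.
T¹⁰ = [[-1, -1], [1, 0]], giving [a_11, a_10]ᵀ = [[-7], [3]].

-7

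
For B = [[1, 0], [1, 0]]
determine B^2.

[[1, 0], [1, 0]]

B² = B (a projection; rank 1, trace 1), so B^2 = B.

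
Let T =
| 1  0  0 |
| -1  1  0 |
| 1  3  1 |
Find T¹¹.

T = I + N where N = [[0, 0, 0], [-1, 0, 0], [1, 3, 0]] is strictly lower-triangular, so N³ = 0.
(I + N)¹¹ = I + 11·N + 55·N² = [[1, 0, 0], [-11, 1, 0], [-154, 33, 1]].

[[1, 0, 0], [-11, 1, 0], [-154, 33, 1]]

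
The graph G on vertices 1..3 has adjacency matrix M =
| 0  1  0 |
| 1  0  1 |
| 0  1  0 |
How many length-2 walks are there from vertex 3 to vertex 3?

1

The number of length-2 walks from vertex 3 to vertex 3 is entry (3,3) of M^2, where M is the adjacency matrix.
M^2 = [[1, 0, 1], [0, 2, 0], [1, 0, 1]]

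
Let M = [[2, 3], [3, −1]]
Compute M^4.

[[178, 69], [69, 109]]

M^2 = [[13, 3], [3, 10]]
M^3 = [[35, 36], [36, −1]]
M^4 = [[178, 69], [69, 109]]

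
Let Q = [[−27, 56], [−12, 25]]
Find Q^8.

tr Q = −2 and det Q = −3, so the characteristic polynomial is λ² − (−2)λ + (−3) with roots 1 and −3.
Eigenvectors give P = [[−2, −7], [−1, −3]] with P⁻¹ = [[3, −7], [−1, 2]], and Q = P·diag(1, −3)·P⁻¹.
Then Q^8 = P·diag(1, 6561)·P⁻¹ = [[−2, −45927], [−1, −19683]] · [[3, −7], [−1, 2]] = [[45921, −91840], [19680, −39359]].

[[45921, −91840], [19680, −39359]]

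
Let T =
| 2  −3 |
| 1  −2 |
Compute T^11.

[[2, −3], [1, −2]]

T² = I (check: tr T = 0 and det T = −1), so T^11 = T since 11 is odd.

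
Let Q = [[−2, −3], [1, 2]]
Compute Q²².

Q² = I (check: tr Q = 0 and det Q = −1), so Q²² = I since 22 is even.

[[1, 0], [0, 1]]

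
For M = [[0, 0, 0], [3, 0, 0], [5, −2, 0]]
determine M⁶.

M is strictly triangular, hence nilpotent: M³ = 0, so M⁶ = 0.

[[0, 0, 0], [0, 0, 0], [0, 0, 0]]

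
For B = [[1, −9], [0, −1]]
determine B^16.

[[1, 0], [0, 1]]

B² = I (check: tr B = 0 and det B = −1), so B^16 = I since 16 is even.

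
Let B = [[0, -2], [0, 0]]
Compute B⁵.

B is strictly triangular, hence nilpotent: B² = 0, so B⁵ = 0.

[[0, 0], [0, 0]]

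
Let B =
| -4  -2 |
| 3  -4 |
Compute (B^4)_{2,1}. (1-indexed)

-480

B^2 = [[10, 16], [-24, 10]]
B^3 = [[8, -84], [126, 8]]
B^4 = [[-284, 320], [-480, -284]]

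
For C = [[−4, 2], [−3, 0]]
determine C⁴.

[[4, −32], [48, −60]]

C² = [[10, −8], [12, −6]]
C³ = [[−16, 20], [−30, 24]]
C⁴ = [[4, −32], [48, −60]]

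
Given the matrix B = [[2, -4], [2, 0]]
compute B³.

B² = [[-4, -8], [4, -8]]
B³ = [[-24, 16], [-8, -16]]

[[-24, 16], [-8, -16]]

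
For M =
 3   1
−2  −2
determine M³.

[[19, 5], [−10, −6]]

M² = [[7, 1], [−2, 2]]
M³ = [[19, 5], [−10, −6]]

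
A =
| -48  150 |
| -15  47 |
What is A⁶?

tr A = -1 and det A = -6, so the characteristic polynomial is λ² − (-1)λ + (-6) with roots -3 and 2.
Eigenvectors give P = [[10, 3], [3, 1]] with P⁻¹ = [[1, -3], [-3, 10]], and A = P·diag(-3, 2)·P⁻¹.
Then A⁶ = P·diag(729, 64)·P⁻¹ = [[7290, 192], [2187, 64]] · [[1, -3], [-3, 10]] = [[6714, -19950], [1995, -5921]].

[[6714, -19950], [1995, -5921]]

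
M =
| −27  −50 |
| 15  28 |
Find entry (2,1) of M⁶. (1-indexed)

tr M = 1 and det M = −6, so the characteristic polynomial is λ² − (1)λ + (−6) with roots −2 and 3.
Eigenvectors give P = [[−2, −5], [1, 3]] with P⁻¹ = [[−3, −5], [1, 2]], and M = P·diag(−2, 3)·P⁻¹.
Then M⁶ = P·diag(64, 729)·P⁻¹ = [[−128, −3645], [64, 2187]] · [[−3, −5], [1, 2]] = [[−3261, −6650], [1995, 4054]].

1995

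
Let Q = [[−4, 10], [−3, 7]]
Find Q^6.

[[−314, 630], [−189, 379]]

tr Q = 3 and det Q = 2, so the characteristic polynomial is λ² − (3)λ + (2) with roots 2 and 1.
Eigenvectors give P = [[−5, 2], [−3, 1]] with P⁻¹ = [[1, −2], [3, −5]], and Q = P·diag(2, 1)·P⁻¹.
Then Q^6 = P·diag(64, 1)·P⁻¹ = [[−320, 2], [−192, 1]] · [[1, −2], [3, −5]] = [[−314, 630], [−189, 379]].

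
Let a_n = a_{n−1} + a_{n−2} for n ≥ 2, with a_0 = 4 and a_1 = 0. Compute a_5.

12

With companion matrix B = [[1, 1], [1, 0]], [a_n, a_{n−1}]ᵀ = B·[a_{n−1}, a_{n−2}]ᵀ, so [a_5, a_4]ᵀ = B^4·[a_1, a_0]ᵀ.
B^4 = [[5, 3], [3, 2]], giving [a_5, a_4]ᵀ = [[12], [8]].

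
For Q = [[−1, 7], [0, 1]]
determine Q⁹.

[[−1, 7], [0, 1]]

Q² = I (check: tr Q = 0 and det Q = −1), so Q⁹ = Q since 9 is odd.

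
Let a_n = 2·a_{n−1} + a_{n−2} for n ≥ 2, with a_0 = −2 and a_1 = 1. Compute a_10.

With companion matrix B = [[2, 1], [1, 0]], [a_n, a_{n−1}]ᵀ = B·[a_{n−1}, a_{n−2}]ᵀ, so [a_10, a_9]ᵀ = B⁹·[a_1, a_0]ᵀ.
B⁹ = [[2378, 985], [985, 408]], giving [a_10, a_9]ᵀ = [[408], [169]].

408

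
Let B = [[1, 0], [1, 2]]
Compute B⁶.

tr B = 3 and det B = 2, so the characteristic polynomial is λ² − (3)λ + (2) with roots 1 and 2.
Eigenvectors give P = [[-1, 0], [1, 1]] with P⁻¹ = [[-1, 0], [1, 1]], and B = P·diag(1, 2)·P⁻¹.
Then B⁶ = P·diag(1, 64)·P⁻¹ = [[-1, 0], [1, 64]] · [[-1, 0], [1, 1]] = [[1, 0], [63, 64]].

[[1, 0], [63, 64]]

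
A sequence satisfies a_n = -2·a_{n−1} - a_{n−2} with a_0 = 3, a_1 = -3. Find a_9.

-3

With companion matrix M = [[-2, -1], [1, 0]], [a_n, a_{n−1}]ᵀ = M·[a_{n−1}, a_{n−2}]ᵀ, so [a_9, a_8]ᵀ = M⁸·[a_1, a_0]ᵀ.
M⁸ = [[9, 8], [-8, -7]], giving [a_9, a_8]ᵀ = [[-3], [3]].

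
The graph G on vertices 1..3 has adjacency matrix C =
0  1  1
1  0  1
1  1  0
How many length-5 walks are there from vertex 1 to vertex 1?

The number of length-5 walks from vertex 1 to vertex 1 is entry (1,1) of C⁵, where C is the adjacency matrix.
C² = [[2, 1, 1], [1, 2, 1], [1, 1, 2]]
C³ = [[2, 3, 3], [3, 2, 3], [3, 3, 2]]
C⁴ = [[6, 5, 5], [5, 6, 5], [5, 5, 6]]
C⁵ = [[10, 11, 11], [11, 10, 11], [11, 11, 10]]

10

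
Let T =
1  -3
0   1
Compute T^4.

[[1, -12], [0, 1]]

T = I + N where N = [[0, -3], [0, 0]] is strictly upper-triangular, so N^2 = 0.
(I + N)^4 = I + 4·N = [[1, -12], [0, 1]].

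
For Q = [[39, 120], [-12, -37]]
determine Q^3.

[[279, 840], [-84, -253]]

tr Q = 2 and det Q = -3, so the characteristic polynomial is λ² − (2)λ + (-3) with roots -1 and 3.
Eigenvectors give P = [[-3, 10], [1, -3]] with P⁻¹ = [[3, 10], [1, 3]], and Q = P·diag(-1, 3)·P⁻¹.
Then Q^3 = P·diag(-1, 27)·P⁻¹ = [[3, 270], [-1, -81]] · [[3, 10], [1, 3]] = [[279, 840], [-84, -253]].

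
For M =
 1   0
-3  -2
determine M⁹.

tr M = -1 and det M = -2, so the characteristic polynomial is λ² − (-1)λ + (-2) with roots 1 and -2.
Eigenvectors give P = [[-1, 0], [1, 1]] with P⁻¹ = [[-1, 0], [1, 1]], and M = P·diag(1, -2)·P⁻¹.
Then M⁹ = P·diag(1, -512)·P⁻¹ = [[-1, 0], [1, -512]] · [[-1, 0], [1, 1]] = [[1, 0], [-513, -512]].

[[1, 0], [-513, -512]]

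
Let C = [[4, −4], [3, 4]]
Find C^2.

[[4, −32], [24, 4]]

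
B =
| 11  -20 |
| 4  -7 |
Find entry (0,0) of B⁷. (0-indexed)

10931

tr B = 4 and det B = 3, so the characteristic polynomial is λ² − (4)λ + (3) with roots 3 and 1.
Eigenvectors give P = [[-5, -2], [-2, -1]] with P⁻¹ = [[-1, 2], [2, -5]], and B = P·diag(3, 1)·P⁻¹.
Then B⁷ = P·diag(2187, 1)·P⁻¹ = [[-10935, -2], [-4374, -1]] · [[-1, 2], [2, -5]] = [[10931, -21860], [4372, -8743]].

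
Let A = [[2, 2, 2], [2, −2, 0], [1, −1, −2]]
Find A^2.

[[10, −2, 0], [0, 8, 4], [−2, 6, 6]]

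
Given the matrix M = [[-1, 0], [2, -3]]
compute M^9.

tr M = -4 and det M = 3, so the characteristic polynomial is λ² − (-4)λ + (3) with roots -1 and -3.
Eigenvectors give P = [[1, 0], [1, -1]] with P⁻¹ = [[1, 0], [1, -1]], and M = P·diag(-1, -3)·P⁻¹.
Then M^9 = P·diag(-1, -19683)·P⁻¹ = [[-1, 0], [-1, 19683]] · [[1, 0], [1, -1]] = [[-1, 0], [19682, -19683]].

[[-1, 0], [19682, -19683]]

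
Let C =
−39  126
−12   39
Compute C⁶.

[[729, 0], [0, 729]]

tr C = 0 and det C = −9, so the characteristic polynomial is λ² − (0)λ + (−9) with roots 3 and −3.
Eigenvectors give P = [[3, 7], [1, 2]] with P⁻¹ = [[−2, 7], [1, −3]], and C = P·diag(3, −3)·P⁻¹.
Then C⁶ = P·diag(729, 729)·P⁻¹ = [[2187, 5103], [729, 1458]] · [[−2, 7], [1, −3]] = [[729, 0], [0, 729]].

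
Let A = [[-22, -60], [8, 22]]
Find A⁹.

tr A = 0 and det A = -4, so the characteristic polynomial is λ² − (0)λ + (-4) with roots -2 and 2.
Eigenvectors give P = [[-3, -5], [1, 2]] with P⁻¹ = [[-2, -5], [1, 3]], and A = P·diag(-2, 2)·P⁻¹.
Then A⁹ = P·diag(-512, 512)·P⁻¹ = [[1536, -2560], [-512, 1024]] · [[-2, -5], [1, 3]] = [[-5632, -15360], [2048, 5632]].

[[-5632, -15360], [2048, 5632]]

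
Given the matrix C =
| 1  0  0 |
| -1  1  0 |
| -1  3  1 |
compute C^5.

[[1, 0, 0], [-5, 1, 0], [-35, 15, 1]]

C = I + N where N = [[0, 0, 0], [-1, 0, 0], [-1, 3, 0]] is strictly lower-triangular, so N^3 = 0.
(I + N)^5 = I + 5·N + 10·N^2 = [[1, 0, 0], [-5, 1, 0], [-35, 15, 1]].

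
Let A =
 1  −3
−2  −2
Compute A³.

A² = [[7, 3], [2, 10]]
A³ = [[1, −27], [−18, −26]]

[[1, −27], [−18, −26]]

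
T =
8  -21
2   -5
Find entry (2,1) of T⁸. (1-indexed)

510

tr T = 3 and det T = 2, so the characteristic polynomial is λ² − (3)λ + (2) with roots 1 and 2.
Eigenvectors give P = [[-3, -7], [-1, -2]] with P⁻¹ = [[2, -7], [-1, 3]], and T = P·diag(1, 2)·P⁻¹.
Then T⁸ = P·diag(1, 256)·P⁻¹ = [[-3, -1792], [-1, -512]] · [[2, -7], [-1, 3]] = [[1786, -5355], [510, -1529]].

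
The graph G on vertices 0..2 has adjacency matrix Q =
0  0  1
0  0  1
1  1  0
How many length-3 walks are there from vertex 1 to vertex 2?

The number of length-3 walks from vertex 1 to vertex 2 is entry (1,2) of Q³, where Q is the adjacency matrix.
Q² = [[1, 1, 0], [1, 1, 0], [0, 0, 2]]
Q³ = [[0, 0, 2], [0, 0, 2], [2, 2, 0]]

2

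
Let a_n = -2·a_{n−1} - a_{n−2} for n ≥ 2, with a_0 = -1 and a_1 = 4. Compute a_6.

-19

With companion matrix B = [[-2, -1], [1, 0]], [a_n, a_{n−1}]ᵀ = B·[a_{n−1}, a_{n−2}]ᵀ, so [a_6, a_5]ᵀ = B⁵·[a_1, a_0]ᵀ.
B⁵ = [[-6, -5], [5, 4]], giving [a_6, a_5]ᵀ = [[-19], [16]].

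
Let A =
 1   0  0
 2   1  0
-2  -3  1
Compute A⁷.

[[1, 0, 0], [14, 1, 0], [-140, -21, 1]]

A = I + N where N = [[0, 0, 0], [2, 0, 0], [-2, -3, 0]] is strictly lower-triangular, so N³ = 0.
(I + N)⁷ = I + 7·N + 21·N² = [[1, 0, 0], [14, 1, 0], [-140, -21, 1]].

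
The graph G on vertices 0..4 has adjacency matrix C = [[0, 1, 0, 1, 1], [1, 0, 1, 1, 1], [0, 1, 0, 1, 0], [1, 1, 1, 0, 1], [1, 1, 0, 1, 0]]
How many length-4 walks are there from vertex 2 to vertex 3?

17

The number of length-4 walks from vertex 2 to vertex 3 is entry (2,3) of C⁴, where C is the adjacency matrix.
C² = [[3, 2, 2, 2, 2], [2, 4, 1, 3, 2], [2, 1, 2, 1, 2], [2, 3, 1, 4, 2], [2, 2, 2, 2, 3]]
C³ = [[6, 9, 4, 9, 7], [9, 8, 7, 9, 9], [4, 7, 2, 7, 4], [9, 9, 7, 8, 9], [7, 9, 4, 9, 6]]
C⁴ = [[25, 26, 18, 26, 24], [26, 34, 17, 33, 26], [18, 17, 14, 17, 18], [26, 33, 17, 34, 26], [24, 26, 18, 26, 25]]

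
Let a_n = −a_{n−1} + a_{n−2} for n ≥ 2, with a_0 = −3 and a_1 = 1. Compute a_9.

With companion matrix T = [[−1, 1], [1, 0]], [a_n, a_{n−1}]ᵀ = T·[a_{n−1}, a_{n−2}]ᵀ, so [a_9, a_8]ᵀ = T⁸·[a_1, a_0]ᵀ.
T⁸ = [[34, −21], [−21, 13]], giving [a_9, a_8]ᵀ = [[97], [−60]].

97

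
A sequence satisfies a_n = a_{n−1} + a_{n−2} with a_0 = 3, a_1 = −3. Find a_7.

With companion matrix A = [[1, 1], [1, 0]], [a_n, a_{n−1}]ᵀ = A·[a_{n−1}, a_{n−2}]ᵀ, so [a_7, a_6]ᵀ = A⁶·[a_1, a_0]ᵀ.
A⁶ = [[13, 8], [8, 5]], giving [a_7, a_6]ᵀ = [[−15], [−9]].

−15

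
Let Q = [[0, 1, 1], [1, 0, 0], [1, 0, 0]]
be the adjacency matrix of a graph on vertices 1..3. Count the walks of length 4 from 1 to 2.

The number of length-4 walks from vertex 1 to vertex 2 is entry (1,2) of Q⁴, where Q is the adjacency matrix.
Q² = [[2, 0, 0], [0, 1, 1], [0, 1, 1]]
Q³ = [[0, 2, 2], [2, 0, 0], [2, 0, 0]]
Q⁴ = [[4, 0, 0], [0, 2, 2], [0, 2, 2]]

0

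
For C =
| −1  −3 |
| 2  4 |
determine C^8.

tr C = 3 and det C = 2, so the characteristic polynomial is λ² − (3)λ + (2) with roots 1 and 2.
Eigenvectors give P = [[−3, 1], [2, −1]] with P⁻¹ = [[−1, −1], [−2, −3]], and C = P·diag(1, 2)·P⁻¹.
Then C^8 = P·diag(1, 256)·P⁻¹ = [[−3, 256], [2, −256]] · [[−1, −1], [−2, −3]] = [[−509, −765], [510, 766]].

[[−509, −765], [510, 766]]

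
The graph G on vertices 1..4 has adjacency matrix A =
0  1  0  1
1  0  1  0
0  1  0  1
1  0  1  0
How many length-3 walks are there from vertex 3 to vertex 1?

The number of length-3 walks from vertex 3 to vertex 1 is entry (3,1) of A³, where A is the adjacency matrix.
A² = [[2, 0, 2, 0], [0, 2, 0, 2], [2, 0, 2, 0], [0, 2, 0, 2]]
A³ = [[0, 4, 0, 4], [4, 0, 4, 0], [0, 4, 0, 4], [4, 0, 4, 0]]

0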